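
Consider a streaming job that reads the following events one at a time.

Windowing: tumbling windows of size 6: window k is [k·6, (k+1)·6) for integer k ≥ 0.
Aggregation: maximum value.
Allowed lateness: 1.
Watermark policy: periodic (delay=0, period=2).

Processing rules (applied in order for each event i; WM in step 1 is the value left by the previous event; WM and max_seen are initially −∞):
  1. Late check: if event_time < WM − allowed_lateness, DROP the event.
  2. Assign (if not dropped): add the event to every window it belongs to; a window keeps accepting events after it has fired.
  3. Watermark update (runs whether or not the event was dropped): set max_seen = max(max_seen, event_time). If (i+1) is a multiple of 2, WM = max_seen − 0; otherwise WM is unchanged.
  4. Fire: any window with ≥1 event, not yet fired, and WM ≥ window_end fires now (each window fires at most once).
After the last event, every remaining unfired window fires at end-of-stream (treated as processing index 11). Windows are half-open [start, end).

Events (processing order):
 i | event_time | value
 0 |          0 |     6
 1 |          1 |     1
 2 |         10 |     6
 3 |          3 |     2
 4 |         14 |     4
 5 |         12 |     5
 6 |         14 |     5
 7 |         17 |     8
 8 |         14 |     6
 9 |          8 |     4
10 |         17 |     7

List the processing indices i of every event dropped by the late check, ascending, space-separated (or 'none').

i=0 t=0 v=6: → [0,6); WM=−∞
i=1 t=1 v=1: → [0,6); WM=1
i=2 t=10 v=6: → [6,12); WM=1
i=3 t=3 v=2: → [0,6); WM=10; [0,6) fires=6
i=4 t=14 v=4: → [12,18); WM=10
i=5 t=12 v=5: → [12,18); WM=14; [6,12) fires=6
i=6 t=14 v=5: → [12,18); WM=14
i=7 t=17 v=8: → [12,18); WM=17
i=8 t=14 v=6: DROP (t<17-1); WM=17
i=9 t=8 v=4: DROP (t<17-1); WM=17
i=10 t=17 v=7: → [12,18); WM=17

8 9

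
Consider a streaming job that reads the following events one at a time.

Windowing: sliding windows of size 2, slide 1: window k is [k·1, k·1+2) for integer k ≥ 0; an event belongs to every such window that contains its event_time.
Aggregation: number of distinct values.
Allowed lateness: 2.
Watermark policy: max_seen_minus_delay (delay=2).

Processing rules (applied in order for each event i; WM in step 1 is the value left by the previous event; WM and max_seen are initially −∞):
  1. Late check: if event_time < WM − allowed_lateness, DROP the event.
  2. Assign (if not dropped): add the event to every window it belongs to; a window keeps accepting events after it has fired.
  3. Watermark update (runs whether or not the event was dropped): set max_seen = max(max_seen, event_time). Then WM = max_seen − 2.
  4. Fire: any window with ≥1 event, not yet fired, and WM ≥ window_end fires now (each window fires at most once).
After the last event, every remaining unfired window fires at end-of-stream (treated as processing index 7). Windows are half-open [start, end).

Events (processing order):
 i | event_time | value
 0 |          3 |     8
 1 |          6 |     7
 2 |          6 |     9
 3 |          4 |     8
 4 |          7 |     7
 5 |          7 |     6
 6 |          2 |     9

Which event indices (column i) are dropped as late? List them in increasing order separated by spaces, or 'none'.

6

i=0 t=3 v=8: → [3,5),[2,4); WM=1
i=1 t=6 v=7: → [6,8),[5,7); WM=4; [2,4) fires=1
i=2 t=6 v=9: → [6,8),[5,7); WM=4
i=3 t=4 v=8: → [4,6),[3,5); WM=4
i=4 t=7 v=7: → [7,9),[6,8); WM=5; [3,5) fires=1
i=5 t=7 v=6: → [7,9),[6,8); WM=5
i=6 t=2 v=9: DROP (t<5-2); WM=5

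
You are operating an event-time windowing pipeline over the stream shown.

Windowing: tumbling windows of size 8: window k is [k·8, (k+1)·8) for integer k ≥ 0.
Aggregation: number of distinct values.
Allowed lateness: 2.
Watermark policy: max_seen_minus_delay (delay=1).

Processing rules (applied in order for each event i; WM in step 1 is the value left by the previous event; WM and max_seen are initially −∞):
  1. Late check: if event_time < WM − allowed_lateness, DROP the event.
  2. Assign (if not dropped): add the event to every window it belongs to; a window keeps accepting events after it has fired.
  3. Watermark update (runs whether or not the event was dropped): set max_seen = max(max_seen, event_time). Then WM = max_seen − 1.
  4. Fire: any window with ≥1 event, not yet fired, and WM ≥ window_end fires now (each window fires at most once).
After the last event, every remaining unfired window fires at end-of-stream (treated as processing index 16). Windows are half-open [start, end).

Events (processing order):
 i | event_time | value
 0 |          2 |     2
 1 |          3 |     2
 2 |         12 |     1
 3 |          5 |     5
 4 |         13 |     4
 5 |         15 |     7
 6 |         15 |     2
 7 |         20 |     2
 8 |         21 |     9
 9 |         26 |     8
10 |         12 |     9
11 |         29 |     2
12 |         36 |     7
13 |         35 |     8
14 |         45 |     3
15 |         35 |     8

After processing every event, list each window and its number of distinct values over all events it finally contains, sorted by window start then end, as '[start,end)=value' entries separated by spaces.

i=0 t=2 v=2: → [0,8); WM=1
i=1 t=3 v=2: → [0,8); WM=2
i=2 t=12 v=1: → [8,16); WM=11; [0,8) fires=1
i=3 t=5 v=5: DROP (t<11-2); WM=11
i=4 t=13 v=4: → [8,16); WM=12
i=5 t=15 v=7: → [8,16); WM=14
i=6 t=15 v=2: → [8,16); WM=14
i=7 t=20 v=2: → [16,24); WM=19; [8,16) fires=4
i=8 t=21 v=9: → [16,24); WM=20
i=9 t=26 v=8: → [24,32); WM=25; [16,24) fires=2
i=10 t=12 v=9: DROP (t<25-2); WM=25
i=11 t=29 v=2: → [24,32); WM=28
i=12 t=36 v=7: → [32,40); WM=35; [24,32) fires=2
i=13 t=35 v=8: → [32,40); WM=35
i=14 t=45 v=3: → [40,48); WM=44; [32,40) fires=2
i=15 t=35 v=8: DROP (t<44-2); WM=44

[0,8)=1 [8,16)=4 [16,24)=2 [24,32)=2 [32,40)=2 [40,48)=1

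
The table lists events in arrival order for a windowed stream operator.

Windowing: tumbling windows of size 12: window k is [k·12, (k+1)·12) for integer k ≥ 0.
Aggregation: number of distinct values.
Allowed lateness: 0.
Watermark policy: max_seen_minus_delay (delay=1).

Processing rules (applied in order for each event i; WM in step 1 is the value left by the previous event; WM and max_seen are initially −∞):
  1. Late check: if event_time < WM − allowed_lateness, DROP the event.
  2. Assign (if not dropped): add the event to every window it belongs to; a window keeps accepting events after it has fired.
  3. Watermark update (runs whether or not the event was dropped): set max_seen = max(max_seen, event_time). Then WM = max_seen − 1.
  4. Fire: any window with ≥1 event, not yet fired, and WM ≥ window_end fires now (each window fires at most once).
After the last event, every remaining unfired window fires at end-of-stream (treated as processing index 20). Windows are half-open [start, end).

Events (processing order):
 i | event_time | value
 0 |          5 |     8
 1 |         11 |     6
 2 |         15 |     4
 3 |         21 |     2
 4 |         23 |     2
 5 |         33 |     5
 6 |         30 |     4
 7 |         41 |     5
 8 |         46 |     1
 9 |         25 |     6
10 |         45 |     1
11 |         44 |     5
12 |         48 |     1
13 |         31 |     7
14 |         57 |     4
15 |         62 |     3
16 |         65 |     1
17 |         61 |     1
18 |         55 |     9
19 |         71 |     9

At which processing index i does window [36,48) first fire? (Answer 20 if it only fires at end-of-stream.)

i=0 t=5 v=8: → [0,12); WM=4
i=1 t=11 v=6: → [0,12); WM=10
i=2 t=15 v=4: → [12,24); WM=14; [0,12) fires=2
i=3 t=21 v=2: → [12,24); WM=20
i=4 t=23 v=2: → [12,24); WM=22
i=5 t=33 v=5: → [24,36); WM=32; [12,24) fires=2
i=6 t=30 v=4: DROP (t<32-0); WM=32
i=7 t=41 v=5: → [36,48); WM=40; [24,36) fires=1
i=8 t=46 v=1: → [36,48); WM=45
i=9 t=25 v=6: DROP (t<45-0); WM=45
i=10 t=45 v=1: → [36,48); WM=45
i=11 t=44 v=5: DROP (t<45-0); WM=45
i=12 t=48 v=1: → [48,60); WM=47
i=13 t=31 v=7: DROP (t<47-0); WM=47
i=14 t=57 v=4: → [48,60); WM=56; [36,48) fires=2
i=15 t=62 v=3: → [60,72); WM=61; [48,60) fires=2
i=16 t=65 v=1: → [60,72); WM=64
i=17 t=61 v=1: DROP (t<64-0); WM=64
i=18 t=55 v=9: DROP (t<64-0); WM=64
i=19 t=71 v=9: → [60,72); WM=70

14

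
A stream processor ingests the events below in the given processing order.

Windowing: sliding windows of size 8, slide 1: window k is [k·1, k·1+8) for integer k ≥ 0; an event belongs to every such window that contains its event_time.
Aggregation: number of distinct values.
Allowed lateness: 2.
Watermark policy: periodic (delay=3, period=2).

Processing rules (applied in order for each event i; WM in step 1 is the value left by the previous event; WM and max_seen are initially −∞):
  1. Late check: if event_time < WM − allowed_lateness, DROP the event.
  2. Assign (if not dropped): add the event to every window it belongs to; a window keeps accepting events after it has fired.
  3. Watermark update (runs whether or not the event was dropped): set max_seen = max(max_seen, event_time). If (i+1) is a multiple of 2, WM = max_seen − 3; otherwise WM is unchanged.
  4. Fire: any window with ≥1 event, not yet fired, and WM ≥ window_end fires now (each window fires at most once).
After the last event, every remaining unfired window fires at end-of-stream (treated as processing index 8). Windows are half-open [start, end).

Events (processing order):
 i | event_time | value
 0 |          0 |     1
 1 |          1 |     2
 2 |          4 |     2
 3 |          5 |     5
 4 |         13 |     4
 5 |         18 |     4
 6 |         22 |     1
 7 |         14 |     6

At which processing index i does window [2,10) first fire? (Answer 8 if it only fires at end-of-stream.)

i=0 t=0 v=1: → [0,8); WM=−∞
i=1 t=1 v=2: → [1,9),[0,8); WM=-2
i=2 t=4 v=2: → [4,12),[3,11),[2,10),[1,9),[0,8); WM=-2
i=3 t=5 v=5: → [5,13),[4,12),[3,11),[2,10),[1,9),[0,8); WM=2
i=4 t=13 v=4: → [13,21),[12,20),[11,19),[10,18),[9,17),[8,16),[7,15),[6,14); WM=2
i=5 t=18 v=4: → [18,26),[17,25),[16,24),[15,23),[14,22),[13,21),[12,20),[11,19); WM=15; [0,8) fires=3 [1,9) fires=2 [2,10) fires=2 [3,11) fires=2 [4,12) fires=2 [5,13) fires=1 [6,14) fires=1 [7,15) fires=1
i=6 t=22 v=1: → [22,30),[21,29),[20,28),[19,27),[18,26),[17,25),[16,24),[15,23); WM=15
i=7 t=14 v=6: → [14,22),[13,21),[12,20),[11,19),[10,18),[9,17),[8,16),[7,15); WM=19; [8,16) fires=2 [9,17) fires=2 [10,18) fires=2 [11,19) fires=2

5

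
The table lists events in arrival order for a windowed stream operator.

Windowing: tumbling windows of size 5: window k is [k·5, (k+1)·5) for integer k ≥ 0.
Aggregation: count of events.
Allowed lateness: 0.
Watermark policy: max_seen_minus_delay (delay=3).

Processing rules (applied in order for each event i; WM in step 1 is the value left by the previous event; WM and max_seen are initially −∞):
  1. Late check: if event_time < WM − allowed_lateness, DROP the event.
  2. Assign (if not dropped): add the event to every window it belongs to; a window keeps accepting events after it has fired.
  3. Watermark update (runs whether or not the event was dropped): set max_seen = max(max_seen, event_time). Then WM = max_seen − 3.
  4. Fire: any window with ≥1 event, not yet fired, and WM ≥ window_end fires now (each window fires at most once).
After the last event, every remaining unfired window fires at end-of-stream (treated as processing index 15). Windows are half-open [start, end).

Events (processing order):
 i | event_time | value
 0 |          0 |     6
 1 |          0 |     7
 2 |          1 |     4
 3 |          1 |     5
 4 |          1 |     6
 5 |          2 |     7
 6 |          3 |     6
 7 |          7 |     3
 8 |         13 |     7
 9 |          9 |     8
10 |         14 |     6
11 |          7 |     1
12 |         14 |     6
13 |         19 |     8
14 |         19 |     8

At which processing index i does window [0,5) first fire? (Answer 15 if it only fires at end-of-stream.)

8

i=0 t=0 v=6: → [0,5); WM=-3
i=1 t=0 v=7: → [0,5); WM=-3
i=2 t=1 v=4: → [0,5); WM=-2
i=3 t=1 v=5: → [0,5); WM=-2
i=4 t=1 v=6: → [0,5); WM=-2
i=5 t=2 v=7: → [0,5); WM=-1
i=6 t=3 v=6: → [0,5); WM=0
i=7 t=7 v=3: → [5,10); WM=4
i=8 t=13 v=7: → [10,15); WM=10; [0,5) fires=7 [5,10) fires=1
i=9 t=9 v=8: DROP (t<10-0); WM=10
i=10 t=14 v=6: → [10,15); WM=11
i=11 t=7 v=1: DROP (t<11-0); WM=11
i=12 t=14 v=6: → [10,15); WM=11
i=13 t=19 v=8: → [15,20); WM=16; [10,15) fires=3
i=14 t=19 v=8: → [15,20); WM=16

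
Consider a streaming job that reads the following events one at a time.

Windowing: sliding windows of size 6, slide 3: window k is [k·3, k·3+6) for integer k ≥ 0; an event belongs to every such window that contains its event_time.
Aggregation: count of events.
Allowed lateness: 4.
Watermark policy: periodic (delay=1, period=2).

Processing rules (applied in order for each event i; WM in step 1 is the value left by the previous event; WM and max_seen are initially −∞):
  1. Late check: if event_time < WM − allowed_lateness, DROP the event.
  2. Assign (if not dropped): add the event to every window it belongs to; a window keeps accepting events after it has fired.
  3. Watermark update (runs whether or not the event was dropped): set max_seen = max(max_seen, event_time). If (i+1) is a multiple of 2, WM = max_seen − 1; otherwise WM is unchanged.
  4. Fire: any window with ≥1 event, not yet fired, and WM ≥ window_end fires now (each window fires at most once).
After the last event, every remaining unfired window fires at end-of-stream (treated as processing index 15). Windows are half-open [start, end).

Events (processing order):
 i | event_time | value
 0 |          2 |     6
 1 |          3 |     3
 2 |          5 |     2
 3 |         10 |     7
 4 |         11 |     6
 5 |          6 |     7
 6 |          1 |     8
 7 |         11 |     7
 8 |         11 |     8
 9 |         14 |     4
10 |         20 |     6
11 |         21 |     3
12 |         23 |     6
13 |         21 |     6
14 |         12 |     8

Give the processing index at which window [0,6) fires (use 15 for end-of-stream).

i=0 t=2 v=6: → [0,6); WM=−∞
i=1 t=3 v=3: → [3,9),[0,6); WM=2
i=2 t=5 v=2: → [3,9),[0,6); WM=2
i=3 t=10 v=7: → [9,15),[6,12); WM=9; [0,6) fires=3 [3,9) fires=2
i=4 t=11 v=6: → [9,15),[6,12); WM=9
i=5 t=6 v=7: → [6,12),[3,9); WM=10
i=6 t=1 v=8: DROP (t<10-4); WM=10
i=7 t=11 v=7: → [9,15),[6,12); WM=10
i=8 t=11 v=8: → [9,15),[6,12); WM=10
i=9 t=14 v=4: → [12,18),[9,15); WM=13; [6,12) fires=5
i=10 t=20 v=6: → [18,24),[15,21); WM=13
i=11 t=21 v=3: → [21,27),[18,24); WM=20; [9,15) fires=5 [12,18) fires=1
i=12 t=23 v=6: → [21,27),[18,24); WM=20
i=13 t=21 v=6: → [21,27),[18,24); WM=22; [15,21) fires=1
i=14 t=12 v=8: DROP (t<22-4); WM=22

3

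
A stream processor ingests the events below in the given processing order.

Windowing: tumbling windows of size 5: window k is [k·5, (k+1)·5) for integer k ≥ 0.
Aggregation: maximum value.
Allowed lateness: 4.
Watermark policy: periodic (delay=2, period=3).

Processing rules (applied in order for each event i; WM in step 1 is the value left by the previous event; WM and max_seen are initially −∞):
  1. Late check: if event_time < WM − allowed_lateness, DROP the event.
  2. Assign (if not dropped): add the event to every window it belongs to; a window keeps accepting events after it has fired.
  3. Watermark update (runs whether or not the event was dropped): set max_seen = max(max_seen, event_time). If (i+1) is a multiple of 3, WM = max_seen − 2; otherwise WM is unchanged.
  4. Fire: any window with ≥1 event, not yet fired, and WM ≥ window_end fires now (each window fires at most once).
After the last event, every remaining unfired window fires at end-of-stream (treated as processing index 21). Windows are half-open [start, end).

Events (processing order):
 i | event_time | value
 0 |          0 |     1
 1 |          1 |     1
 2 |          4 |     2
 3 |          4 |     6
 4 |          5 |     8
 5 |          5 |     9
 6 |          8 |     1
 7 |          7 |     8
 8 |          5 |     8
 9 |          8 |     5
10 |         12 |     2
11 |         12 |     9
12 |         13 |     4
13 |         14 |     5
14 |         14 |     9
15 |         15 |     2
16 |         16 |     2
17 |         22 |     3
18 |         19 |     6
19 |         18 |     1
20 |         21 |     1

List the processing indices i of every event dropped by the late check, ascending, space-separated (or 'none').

none

i=0 t=0 v=1: → [0,5); WM=−∞
i=1 t=1 v=1: → [0,5); WM=−∞
i=2 t=4 v=2: → [0,5); WM=2
i=3 t=4 v=6: → [0,5); WM=2
i=4 t=5 v=8: → [5,10); WM=2
i=5 t=5 v=9: → [5,10); WM=3
i=6 t=8 v=1: → [5,10); WM=3
i=7 t=7 v=8: → [5,10); WM=3
i=8 t=5 v=8: → [5,10); WM=6; [0,5) fires=6
i=9 t=8 v=5: → [5,10); WM=6
i=10 t=12 v=2: → [10,15); WM=6
i=11 t=12 v=9: → [10,15); WM=10; [5,10) fires=9
i=12 t=13 v=4: → [10,15); WM=10
i=13 t=14 v=5: → [10,15); WM=10
i=14 t=14 v=9: → [10,15); WM=12
i=15 t=15 v=2: → [15,20); WM=12
i=16 t=16 v=2: → [15,20); WM=12
i=17 t=22 v=3: → [20,25); WM=20; [10,15) fires=9 [15,20) fires=2
i=18 t=19 v=6: → [15,20); WM=20
i=19 t=18 v=1: → [15,20); WM=20
i=20 t=21 v=1: → [20,25); WM=20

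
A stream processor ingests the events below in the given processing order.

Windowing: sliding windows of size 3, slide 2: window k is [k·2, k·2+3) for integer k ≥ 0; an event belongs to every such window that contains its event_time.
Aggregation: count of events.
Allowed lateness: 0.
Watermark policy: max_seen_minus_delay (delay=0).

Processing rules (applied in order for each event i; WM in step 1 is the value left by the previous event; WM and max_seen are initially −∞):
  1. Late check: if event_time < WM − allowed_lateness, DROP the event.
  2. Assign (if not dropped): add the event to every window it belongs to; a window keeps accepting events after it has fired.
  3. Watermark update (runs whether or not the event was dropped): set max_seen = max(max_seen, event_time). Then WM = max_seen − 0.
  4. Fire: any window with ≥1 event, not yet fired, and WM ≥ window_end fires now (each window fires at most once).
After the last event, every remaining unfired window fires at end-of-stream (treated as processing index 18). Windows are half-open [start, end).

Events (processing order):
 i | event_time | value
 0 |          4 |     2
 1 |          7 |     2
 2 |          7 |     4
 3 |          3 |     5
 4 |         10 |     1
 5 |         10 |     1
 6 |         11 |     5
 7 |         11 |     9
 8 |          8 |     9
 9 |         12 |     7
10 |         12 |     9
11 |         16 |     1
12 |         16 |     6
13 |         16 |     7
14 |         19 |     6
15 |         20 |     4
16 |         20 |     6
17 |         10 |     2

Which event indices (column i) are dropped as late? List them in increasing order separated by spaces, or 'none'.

i=0 t=4 v=2: → [4,7),[2,5); WM=4
i=1 t=7 v=2: → [6,9); WM=7; [2,5) fires=1 [4,7) fires=1
i=2 t=7 v=4: → [6,9); WM=7
i=3 t=3 v=5: DROP (t<7-0); WM=7
i=4 t=10 v=1: → [10,13),[8,11); WM=10; [6,9) fires=2
i=5 t=10 v=1: → [10,13),[8,11); WM=10
i=6 t=11 v=5: → [10,13); WM=11; [8,11) fires=2
i=7 t=11 v=9: → [10,13); WM=11
i=8 t=8 v=9: DROP (t<11-0); WM=11
i=9 t=12 v=7: → [12,15),[10,13); WM=12
i=10 t=12 v=9: → [12,15),[10,13); WM=12
i=11 t=16 v=1: → [16,19),[14,17); WM=16; [10,13) fires=6 [12,15) fires=2
i=12 t=16 v=6: → [16,19),[14,17); WM=16
i=13 t=16 v=7: → [16,19),[14,17); WM=16
i=14 t=19 v=6: → [18,21); WM=19; [14,17) fires=3 [16,19) fires=3
i=15 t=20 v=4: → [20,23),[18,21); WM=20
i=16 t=20 v=6: → [20,23),[18,21); WM=20
i=17 t=10 v=2: DROP (t<20-0); WM=20

3 8 17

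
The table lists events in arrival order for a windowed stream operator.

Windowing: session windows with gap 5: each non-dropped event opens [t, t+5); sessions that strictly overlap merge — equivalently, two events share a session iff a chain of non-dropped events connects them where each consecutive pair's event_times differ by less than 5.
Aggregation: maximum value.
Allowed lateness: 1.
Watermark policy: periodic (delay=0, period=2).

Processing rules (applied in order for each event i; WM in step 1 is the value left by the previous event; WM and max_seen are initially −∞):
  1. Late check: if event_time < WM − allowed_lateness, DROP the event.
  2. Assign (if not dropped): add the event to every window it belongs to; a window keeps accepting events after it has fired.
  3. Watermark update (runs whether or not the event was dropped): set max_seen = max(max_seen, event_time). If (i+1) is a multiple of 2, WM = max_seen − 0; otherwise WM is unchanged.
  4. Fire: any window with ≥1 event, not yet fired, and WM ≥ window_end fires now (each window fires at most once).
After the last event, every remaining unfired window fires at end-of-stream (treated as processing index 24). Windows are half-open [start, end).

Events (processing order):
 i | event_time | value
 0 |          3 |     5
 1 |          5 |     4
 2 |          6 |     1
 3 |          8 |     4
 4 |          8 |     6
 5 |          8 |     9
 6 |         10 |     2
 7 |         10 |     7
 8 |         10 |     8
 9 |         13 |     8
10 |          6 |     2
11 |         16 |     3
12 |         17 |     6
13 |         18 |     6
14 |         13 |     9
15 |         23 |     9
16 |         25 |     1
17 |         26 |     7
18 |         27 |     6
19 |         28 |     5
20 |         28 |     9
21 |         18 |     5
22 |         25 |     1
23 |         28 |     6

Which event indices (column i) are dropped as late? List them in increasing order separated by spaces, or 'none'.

10 14 21 22

i=0 t=3 v=5: → [3,8); WM=−∞
i=1 t=5 v=4: → [3,10); WM=5
i=2 t=6 v=1: → [3,11); WM=5
i=3 t=8 v=4: → [3,13); WM=8
i=4 t=8 v=6: → [3,13); WM=8
i=5 t=8 v=9: → [3,13); WM=8
i=6 t=10 v=2: → [3,15); WM=8
i=7 t=10 v=7: → [3,15); WM=10
i=8 t=10 v=8: → [3,15); WM=10
i=9 t=13 v=8: → [3,18); WM=13
i=10 t=6 v=2: DROP (t<13-1); WM=13
i=11 t=16 v=3: → [3,21); WM=16
i=12 t=17 v=6: → [3,22); WM=16
i=13 t=18 v=6: → [3,23); WM=18
i=14 t=13 v=9: DROP (t<18-1); WM=18
i=15 t=23 v=9: → [23,28); WM=23
i=16 t=25 v=1: → [23,30); WM=23
i=17 t=26 v=7: → [23,31); WM=26
i=18 t=27 v=6: → [23,32); WM=26
i=19 t=28 v=5: → [23,33); WM=28
i=20 t=28 v=9: → [23,33); WM=28
i=21 t=18 v=5: DROP (t<28-1); WM=28
i=22 t=25 v=1: DROP (t<28-1); WM=28
i=23 t=28 v=6: → [23,33); WM=28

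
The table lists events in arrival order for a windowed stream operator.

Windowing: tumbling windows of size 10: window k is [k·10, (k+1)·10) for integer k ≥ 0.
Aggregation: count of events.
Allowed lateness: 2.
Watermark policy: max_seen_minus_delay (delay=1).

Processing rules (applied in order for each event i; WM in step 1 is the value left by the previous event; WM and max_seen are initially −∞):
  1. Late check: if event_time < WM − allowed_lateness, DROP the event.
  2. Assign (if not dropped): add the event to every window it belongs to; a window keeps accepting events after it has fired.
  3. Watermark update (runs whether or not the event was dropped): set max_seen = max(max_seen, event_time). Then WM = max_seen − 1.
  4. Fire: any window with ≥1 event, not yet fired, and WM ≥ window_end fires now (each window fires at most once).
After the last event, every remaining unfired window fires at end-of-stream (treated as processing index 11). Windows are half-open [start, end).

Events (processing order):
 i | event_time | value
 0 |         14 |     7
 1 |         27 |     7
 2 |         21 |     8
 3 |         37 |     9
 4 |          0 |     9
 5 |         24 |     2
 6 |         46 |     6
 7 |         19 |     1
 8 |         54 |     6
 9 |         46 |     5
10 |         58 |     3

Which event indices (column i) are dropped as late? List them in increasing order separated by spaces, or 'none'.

2 4 5 7 9

i=0 t=14 v=7: → [10,20); WM=13
i=1 t=27 v=7: → [20,30); WM=26; [10,20) fires=1
i=2 t=21 v=8: DROP (t<26-2); WM=26
i=3 t=37 v=9: → [30,40); WM=36; [20,30) fires=1
i=4 t=0 v=9: DROP (t<36-2); WM=36
i=5 t=24 v=2: DROP (t<36-2); WM=36
i=6 t=46 v=6: → [40,50); WM=45; [30,40) fires=1
i=7 t=19 v=1: DROP (t<45-2); WM=45
i=8 t=54 v=6: → [50,60); WM=53; [40,50) fires=1
i=9 t=46 v=5: DROP (t<53-2); WM=53
i=10 t=58 v=3: → [50,60); WM=57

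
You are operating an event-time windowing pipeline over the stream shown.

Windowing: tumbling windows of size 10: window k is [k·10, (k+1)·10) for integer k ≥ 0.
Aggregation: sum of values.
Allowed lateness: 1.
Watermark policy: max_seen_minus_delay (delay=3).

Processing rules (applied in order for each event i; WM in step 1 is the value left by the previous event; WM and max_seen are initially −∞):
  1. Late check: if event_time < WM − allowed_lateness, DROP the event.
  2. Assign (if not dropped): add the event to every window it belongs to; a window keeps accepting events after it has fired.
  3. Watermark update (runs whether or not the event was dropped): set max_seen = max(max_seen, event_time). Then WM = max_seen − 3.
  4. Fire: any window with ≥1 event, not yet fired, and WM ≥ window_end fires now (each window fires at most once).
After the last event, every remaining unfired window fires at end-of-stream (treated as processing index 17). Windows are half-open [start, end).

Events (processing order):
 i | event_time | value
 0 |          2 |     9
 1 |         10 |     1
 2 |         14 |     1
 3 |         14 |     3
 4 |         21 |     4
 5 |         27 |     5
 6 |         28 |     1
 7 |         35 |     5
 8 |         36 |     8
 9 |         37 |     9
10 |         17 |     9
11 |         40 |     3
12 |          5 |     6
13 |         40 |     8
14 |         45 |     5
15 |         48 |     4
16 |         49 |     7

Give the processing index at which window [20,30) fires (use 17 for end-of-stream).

7

i=0 t=2 v=9: → [0,10); WM=-1
i=1 t=10 v=1: → [10,20); WM=7
i=2 t=14 v=1: → [10,20); WM=11; [0,10) fires=9
i=3 t=14 v=3: → [10,20); WM=11
i=4 t=21 v=4: → [20,30); WM=18
i=5 t=27 v=5: → [20,30); WM=24; [10,20) fires=5
i=6 t=28 v=1: → [20,30); WM=25
i=7 t=35 v=5: → [30,40); WM=32; [20,30) fires=10
i=8 t=36 v=8: → [30,40); WM=33
i=9 t=37 v=9: → [30,40); WM=34
i=10 t=17 v=9: DROP (t<34-1); WM=34
i=11 t=40 v=3: → [40,50); WM=37
i=12 t=5 v=6: DROP (t<37-1); WM=37
i=13 t=40 v=8: → [40,50); WM=37
i=14 t=45 v=5: → [40,50); WM=42; [30,40) fires=22
i=15 t=48 v=4: → [40,50); WM=45
i=16 t=49 v=7: → [40,50); WM=46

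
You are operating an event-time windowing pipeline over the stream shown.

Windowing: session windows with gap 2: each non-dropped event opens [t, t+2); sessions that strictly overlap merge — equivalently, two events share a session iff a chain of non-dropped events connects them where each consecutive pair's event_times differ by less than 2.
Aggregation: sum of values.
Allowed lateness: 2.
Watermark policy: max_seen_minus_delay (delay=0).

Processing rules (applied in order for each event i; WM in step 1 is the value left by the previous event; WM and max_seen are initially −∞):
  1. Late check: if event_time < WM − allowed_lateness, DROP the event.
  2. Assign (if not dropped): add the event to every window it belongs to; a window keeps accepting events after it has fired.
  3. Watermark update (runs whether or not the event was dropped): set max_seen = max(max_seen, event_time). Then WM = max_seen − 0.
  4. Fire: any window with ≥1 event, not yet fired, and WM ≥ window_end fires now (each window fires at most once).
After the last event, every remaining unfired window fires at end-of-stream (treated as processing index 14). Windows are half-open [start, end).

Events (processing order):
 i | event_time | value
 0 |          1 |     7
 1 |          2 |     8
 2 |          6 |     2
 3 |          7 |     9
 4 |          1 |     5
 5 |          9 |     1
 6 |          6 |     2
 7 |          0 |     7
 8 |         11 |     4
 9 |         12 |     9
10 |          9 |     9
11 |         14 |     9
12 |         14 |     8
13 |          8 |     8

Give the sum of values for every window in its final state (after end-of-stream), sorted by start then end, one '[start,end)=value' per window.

i=0 t=1 v=7: → [1,3); WM=1
i=1 t=2 v=8: → [1,4); WM=2
i=2 t=6 v=2: → [6,8); WM=6
i=3 t=7 v=9: → [6,9); WM=7
i=4 t=1 v=5: DROP (t<7-2); WM=7
i=5 t=9 v=1: → [9,11); WM=9
i=6 t=6 v=2: DROP (t<9-2); WM=9
i=7 t=0 v=7: DROP (t<9-2); WM=9
i=8 t=11 v=4: → [11,13); WM=11
i=9 t=12 v=9: → [11,14); WM=12
i=10 t=9 v=9: DROP (t<12-2); WM=12
i=11 t=14 v=9: → [14,16); WM=14
i=12 t=14 v=8: → [14,16); WM=14
i=13 t=8 v=8: DROP (t<14-2); WM=14

[1,4)=15 [6,9)=11 [9,11)=1 [11,14)=13 [14,16)=17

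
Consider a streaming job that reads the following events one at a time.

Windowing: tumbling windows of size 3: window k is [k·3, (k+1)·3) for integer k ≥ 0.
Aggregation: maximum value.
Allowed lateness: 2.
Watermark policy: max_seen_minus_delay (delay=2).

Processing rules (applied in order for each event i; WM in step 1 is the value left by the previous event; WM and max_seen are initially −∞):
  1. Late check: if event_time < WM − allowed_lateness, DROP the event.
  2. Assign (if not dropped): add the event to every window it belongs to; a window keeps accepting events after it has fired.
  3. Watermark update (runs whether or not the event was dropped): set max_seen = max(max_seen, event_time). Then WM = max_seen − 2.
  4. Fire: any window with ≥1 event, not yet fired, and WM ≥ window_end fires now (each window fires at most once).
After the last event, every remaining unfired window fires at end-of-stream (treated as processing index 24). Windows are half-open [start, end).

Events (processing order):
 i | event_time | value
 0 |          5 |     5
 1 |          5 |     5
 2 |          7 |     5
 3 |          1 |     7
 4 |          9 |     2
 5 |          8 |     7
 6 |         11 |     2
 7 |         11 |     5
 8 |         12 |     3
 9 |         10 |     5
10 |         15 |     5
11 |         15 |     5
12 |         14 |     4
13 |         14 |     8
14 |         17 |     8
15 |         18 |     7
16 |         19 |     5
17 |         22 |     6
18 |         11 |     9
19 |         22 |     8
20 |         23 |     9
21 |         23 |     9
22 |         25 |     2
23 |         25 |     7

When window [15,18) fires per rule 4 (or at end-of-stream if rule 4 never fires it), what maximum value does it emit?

8

i=0 t=5 v=5: → [3,6); WM=3
i=1 t=5 v=5: → [3,6); WM=3
i=2 t=7 v=5: → [6,9); WM=5
i=3 t=1 v=7: DROP (t<5-2); WM=5
i=4 t=9 v=2: → [9,12); WM=7; [3,6) fires=5
i=5 t=8 v=7: → [6,9); WM=7
i=6 t=11 v=2: → [9,12); WM=9; [6,9) fires=7
i=7 t=11 v=5: → [9,12); WM=9
i=8 t=12 v=3: → [12,15); WM=10
i=9 t=10 v=5: → [9,12); WM=10
i=10 t=15 v=5: → [15,18); WM=13; [9,12) fires=5
i=11 t=15 v=5: → [15,18); WM=13
i=12 t=14 v=4: → [12,15); WM=13
i=13 t=14 v=8: → [12,15); WM=13
i=14 t=17 v=8: → [15,18); WM=15; [12,15) fires=8
i=15 t=18 v=7: → [18,21); WM=16
i=16 t=19 v=5: → [18,21); WM=17
i=17 t=22 v=6: → [21,24); WM=20; [15,18) fires=8
i=18 t=11 v=9: DROP (t<20-2); WM=20
i=19 t=22 v=8: → [21,24); WM=20
i=20 t=23 v=9: → [21,24); WM=21; [18,21) fires=7
i=21 t=23 v=9: → [21,24); WM=21
i=22 t=25 v=2: → [24,27); WM=23
i=23 t=25 v=7: → [24,27); WM=23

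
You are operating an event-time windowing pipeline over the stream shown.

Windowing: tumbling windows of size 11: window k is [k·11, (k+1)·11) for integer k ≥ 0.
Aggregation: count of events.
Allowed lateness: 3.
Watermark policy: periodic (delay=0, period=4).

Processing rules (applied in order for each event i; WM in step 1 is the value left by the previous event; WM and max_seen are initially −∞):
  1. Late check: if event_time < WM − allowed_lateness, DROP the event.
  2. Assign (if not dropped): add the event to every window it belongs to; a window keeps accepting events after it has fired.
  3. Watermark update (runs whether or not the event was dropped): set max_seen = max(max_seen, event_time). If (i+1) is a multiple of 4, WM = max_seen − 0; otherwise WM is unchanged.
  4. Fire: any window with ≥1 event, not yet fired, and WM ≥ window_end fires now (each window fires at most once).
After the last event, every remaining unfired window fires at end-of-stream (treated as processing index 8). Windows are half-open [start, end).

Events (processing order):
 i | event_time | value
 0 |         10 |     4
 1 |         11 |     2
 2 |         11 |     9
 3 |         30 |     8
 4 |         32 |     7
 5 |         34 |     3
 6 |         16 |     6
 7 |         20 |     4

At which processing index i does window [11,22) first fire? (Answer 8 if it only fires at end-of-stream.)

i=0 t=10 v=4: → [0,11); WM=−∞
i=1 t=11 v=2: → [11,22); WM=−∞
i=2 t=11 v=9: → [11,22); WM=−∞
i=3 t=30 v=8: → [22,33); WM=30; [0,11) fires=1 [11,22) fires=2
i=4 t=32 v=7: → [22,33); WM=30
i=5 t=34 v=3: → [33,44); WM=30
i=6 t=16 v=6: DROP (t<30-3); WM=30
i=7 t=20 v=4: DROP (t<30-3); WM=34; [22,33) fires=2

3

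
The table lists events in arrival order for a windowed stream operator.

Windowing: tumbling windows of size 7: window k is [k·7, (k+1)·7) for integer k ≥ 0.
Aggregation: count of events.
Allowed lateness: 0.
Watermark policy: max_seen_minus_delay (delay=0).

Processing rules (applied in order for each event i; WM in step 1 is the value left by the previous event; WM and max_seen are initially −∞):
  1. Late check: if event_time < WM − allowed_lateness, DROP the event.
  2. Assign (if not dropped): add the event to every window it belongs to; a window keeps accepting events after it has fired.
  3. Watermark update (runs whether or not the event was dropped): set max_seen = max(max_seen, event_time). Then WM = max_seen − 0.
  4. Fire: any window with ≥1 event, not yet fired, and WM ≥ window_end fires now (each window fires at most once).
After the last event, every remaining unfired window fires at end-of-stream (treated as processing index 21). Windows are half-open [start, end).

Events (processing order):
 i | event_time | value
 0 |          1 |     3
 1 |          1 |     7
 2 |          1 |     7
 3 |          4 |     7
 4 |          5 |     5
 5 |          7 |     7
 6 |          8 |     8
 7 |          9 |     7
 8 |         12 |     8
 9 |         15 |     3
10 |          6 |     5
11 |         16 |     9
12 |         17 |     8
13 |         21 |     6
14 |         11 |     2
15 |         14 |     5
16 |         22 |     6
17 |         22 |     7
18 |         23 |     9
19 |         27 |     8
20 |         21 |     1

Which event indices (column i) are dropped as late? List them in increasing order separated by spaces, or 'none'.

10 14 15 20

i=0 t=1 v=3: → [0,7); WM=1
i=1 t=1 v=7: → [0,7); WM=1
i=2 t=1 v=7: → [0,7); WM=1
i=3 t=4 v=7: → [0,7); WM=4
i=4 t=5 v=5: → [0,7); WM=5
i=5 t=7 v=7: → [7,14); WM=7; [0,7) fires=5
i=6 t=8 v=8: → [7,14); WM=8
i=7 t=9 v=7: → [7,14); WM=9
i=8 t=12 v=8: → [7,14); WM=12
i=9 t=15 v=3: → [14,21); WM=15; [7,14) fires=4
i=10 t=6 v=5: DROP (t<15-0); WM=15
i=11 t=16 v=9: → [14,21); WM=16
i=12 t=17 v=8: → [14,21); WM=17
i=13 t=21 v=6: → [21,28); WM=21; [14,21) fires=3
i=14 t=11 v=2: DROP (t<21-0); WM=21
i=15 t=14 v=5: DROP (t<21-0); WM=21
i=16 t=22 v=6: → [21,28); WM=22
i=17 t=22 v=7: → [21,28); WM=22
i=18 t=23 v=9: → [21,28); WM=23
i=19 t=27 v=8: → [21,28); WM=27
i=20 t=21 v=1: DROP (t<27-0); WM=27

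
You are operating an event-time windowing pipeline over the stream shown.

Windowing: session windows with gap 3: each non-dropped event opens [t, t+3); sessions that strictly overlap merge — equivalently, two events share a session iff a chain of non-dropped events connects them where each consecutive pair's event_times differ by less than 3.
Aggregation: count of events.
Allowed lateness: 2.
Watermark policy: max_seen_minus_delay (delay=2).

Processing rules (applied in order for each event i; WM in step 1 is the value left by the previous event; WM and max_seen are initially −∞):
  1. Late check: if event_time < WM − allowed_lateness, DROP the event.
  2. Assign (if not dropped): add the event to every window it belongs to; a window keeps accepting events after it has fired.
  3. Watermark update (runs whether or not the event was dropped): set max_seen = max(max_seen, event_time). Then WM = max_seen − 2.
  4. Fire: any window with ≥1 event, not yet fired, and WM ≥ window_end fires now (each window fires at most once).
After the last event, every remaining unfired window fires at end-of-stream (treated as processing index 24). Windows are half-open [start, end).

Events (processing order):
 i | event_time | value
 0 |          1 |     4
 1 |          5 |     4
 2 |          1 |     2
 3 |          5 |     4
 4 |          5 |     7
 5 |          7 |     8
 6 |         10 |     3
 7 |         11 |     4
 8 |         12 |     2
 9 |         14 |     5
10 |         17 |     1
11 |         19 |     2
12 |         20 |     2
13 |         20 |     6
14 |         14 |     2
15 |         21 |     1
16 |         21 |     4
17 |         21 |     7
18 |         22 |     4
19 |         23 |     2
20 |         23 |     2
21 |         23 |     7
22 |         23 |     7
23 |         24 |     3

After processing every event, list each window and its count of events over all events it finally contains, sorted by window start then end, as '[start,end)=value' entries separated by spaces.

i=0 t=1 v=4: → [1,4); WM=-1
i=1 t=5 v=4: → [5,8); WM=3
i=2 t=1 v=2: → [1,4); WM=3
i=3 t=5 v=4: → [5,8); WM=3
i=4 t=5 v=7: → [5,8); WM=3
i=5 t=7 v=8: → [5,10); WM=5
i=6 t=10 v=3: → [10,13); WM=8
i=7 t=11 v=4: → [10,14); WM=9
i=8 t=12 v=2: → [10,15); WM=10
i=9 t=14 v=5: → [10,17); WM=12
i=10 t=17 v=1: → [17,20); WM=15
i=11 t=19 v=2: → [17,22); WM=17
i=12 t=20 v=2: → [17,23); WM=18
i=13 t=20 v=6: → [17,23); WM=18
i=14 t=14 v=2: DROP (t<18-2); WM=18
i=15 t=21 v=1: → [17,24); WM=19
i=16 t=21 v=4: → [17,24); WM=19
i=17 t=21 v=7: → [17,24); WM=19
i=18 t=22 v=4: → [17,25); WM=20
i=19 t=23 v=2: → [17,26); WM=21
i=20 t=23 v=2: → [17,26); WM=21
i=21 t=23 v=7: → [17,26); WM=21
i=22 t=23 v=7: → [17,26); WM=21
i=23 t=24 v=3: → [17,27); WM=22

[1,4)=2 [5,10)=4 [10,17)=4 [17,27)=13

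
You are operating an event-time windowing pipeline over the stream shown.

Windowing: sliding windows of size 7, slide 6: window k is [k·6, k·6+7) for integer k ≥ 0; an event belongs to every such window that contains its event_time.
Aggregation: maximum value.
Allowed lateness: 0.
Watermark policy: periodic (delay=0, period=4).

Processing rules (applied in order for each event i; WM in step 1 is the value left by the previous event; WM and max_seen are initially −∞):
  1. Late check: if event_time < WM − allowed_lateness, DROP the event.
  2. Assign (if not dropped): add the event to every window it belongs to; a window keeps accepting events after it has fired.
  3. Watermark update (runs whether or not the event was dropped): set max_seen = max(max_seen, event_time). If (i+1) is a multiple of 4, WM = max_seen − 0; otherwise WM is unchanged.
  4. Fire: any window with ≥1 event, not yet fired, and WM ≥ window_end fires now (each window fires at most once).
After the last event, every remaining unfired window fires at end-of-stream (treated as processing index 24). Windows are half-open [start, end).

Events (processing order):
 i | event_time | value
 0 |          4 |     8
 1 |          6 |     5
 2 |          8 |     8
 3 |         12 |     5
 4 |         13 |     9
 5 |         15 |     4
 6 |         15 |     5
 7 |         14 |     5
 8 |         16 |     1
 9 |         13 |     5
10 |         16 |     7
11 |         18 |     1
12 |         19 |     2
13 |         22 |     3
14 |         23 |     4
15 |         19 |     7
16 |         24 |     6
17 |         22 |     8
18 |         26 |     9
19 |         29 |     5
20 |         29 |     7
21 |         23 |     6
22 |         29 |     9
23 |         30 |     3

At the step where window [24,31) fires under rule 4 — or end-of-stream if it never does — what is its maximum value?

i=0 t=4 v=8: → [0,7); WM=−∞
i=1 t=6 v=5: → [6,13),[0,7); WM=−∞
i=2 t=8 v=8: → [6,13); WM=−∞
i=3 t=12 v=5: → [12,19),[6,13); WM=12; [0,7) fires=8
i=4 t=13 v=9: → [12,19); WM=12
i=5 t=15 v=4: → [12,19); WM=12
i=6 t=15 v=5: → [12,19); WM=12
i=7 t=14 v=5: → [12,19); WM=15; [6,13) fires=8
i=8 t=16 v=1: → [12,19); WM=15
i=9 t=13 v=5: DROP (t<15-0); WM=15
i=10 t=16 v=7: → [12,19); WM=15
i=11 t=18 v=1: → [18,25),[12,19); WM=18
i=12 t=19 v=2: → [18,25); WM=18
i=13 t=22 v=3: → [18,25); WM=18
i=14 t=23 v=4: → [18,25); WM=18
i=15 t=19 v=7: → [18,25); WM=23; [12,19) fires=9
i=16 t=24 v=6: → [24,31),[18,25); WM=23
i=17 t=22 v=8: DROP (t<23-0); WM=23
i=18 t=26 v=9: → [24,31); WM=23
i=19 t=29 v=5: → [24,31); WM=29; [18,25) fires=7
i=20 t=29 v=7: → [24,31); WM=29
i=21 t=23 v=6: DROP (t<29-0); WM=29
i=22 t=29 v=9: → [24,31); WM=29
i=23 t=30 v=3: → [30,37),[24,31); WM=30

9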